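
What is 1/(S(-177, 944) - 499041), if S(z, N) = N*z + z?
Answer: -1/666306 ≈ -1.5008e-6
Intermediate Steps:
S(z, N) = z + N*z
1/(S(-177, 944) - 499041) = 1/(-177*(1 + 944) - 499041) = 1/(-177*945 - 499041) = 1/(-167265 - 499041) = 1/(-666306) = -1/666306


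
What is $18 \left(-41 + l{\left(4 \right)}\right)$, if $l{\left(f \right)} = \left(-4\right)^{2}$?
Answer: $-450$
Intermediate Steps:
$l{\left(f \right)} = 16$
$18 \left(-41 + l{\left(4 \right)}\right) = 18 \left(-41 + 16\right) = 18 \left(-25\right) = -450$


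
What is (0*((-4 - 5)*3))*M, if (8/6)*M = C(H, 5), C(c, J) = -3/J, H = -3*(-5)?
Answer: 0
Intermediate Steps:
H = 15
M = -9/20 (M = 3*(-3/5)/4 = 3*(-3*⅕)/4 = (¾)*(-⅗) = -9/20 ≈ -0.45000)
(0*((-4 - 5)*3))*M = (0*((-4 - 5)*3))*(-9/20) = (0*(-9*3))*(-9/20) = (0*(-27))*(-9/20) = 0*(-9/20) = 0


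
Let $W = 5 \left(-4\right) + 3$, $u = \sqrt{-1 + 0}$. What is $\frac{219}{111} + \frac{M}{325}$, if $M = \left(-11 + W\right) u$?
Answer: $\frac{73}{37} - \frac{28 i}{325} \approx 1.973 - 0.086154 i$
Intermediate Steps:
$u = i$ ($u = \sqrt{-1} = i \approx 1.0 i$)
$W = -17$ ($W = -20 + 3 = -17$)
$M = - 28 i$ ($M = \left(-11 - 17\right) i = - 28 i \approx - 28.0 i$)
$\frac{219}{111} + \frac{M}{325} = \frac{219}{111} + \frac{\left(-28\right) i}{325} = 219 \cdot \frac{1}{111} + - 28 i \frac{1}{325} = \frac{73}{37} - \frac{28 i}{325}$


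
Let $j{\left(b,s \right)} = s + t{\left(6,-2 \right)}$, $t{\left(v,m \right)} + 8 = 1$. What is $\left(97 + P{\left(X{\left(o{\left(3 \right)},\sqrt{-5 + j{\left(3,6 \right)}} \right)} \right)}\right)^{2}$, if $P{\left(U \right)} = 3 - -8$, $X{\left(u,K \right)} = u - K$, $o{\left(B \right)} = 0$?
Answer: $11664$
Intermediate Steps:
$t{\left(v,m \right)} = -7$ ($t{\left(v,m \right)} = -8 + 1 = -7$)
$j{\left(b,s \right)} = -7 + s$ ($j{\left(b,s \right)} = s - 7 = -7 + s$)
$P{\left(U \right)} = 11$ ($P{\left(U \right)} = 3 + 8 = 11$)
$\left(97 + P{\left(X{\left(o{\left(3 \right)},\sqrt{-5 + j{\left(3,6 \right)}} \right)} \right)}\right)^{2} = \left(97 + 11\right)^{2} = 108^{2} = 11664$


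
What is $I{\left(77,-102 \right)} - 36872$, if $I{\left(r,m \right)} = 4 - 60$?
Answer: $-36928$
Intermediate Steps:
$I{\left(r,m \right)} = -56$ ($I{\left(r,m \right)} = 4 - 60 = -56$)
$I{\left(77,-102 \right)} - 36872 = -56 - 36872 = -36928$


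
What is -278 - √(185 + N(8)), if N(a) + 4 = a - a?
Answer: -278 - √181 ≈ -291.45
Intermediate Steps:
N(a) = -4 (N(a) = -4 + (a - a) = -4 + 0 = -4)
-278 - √(185 + N(8)) = -278 - √(185 - 4) = -278 - √181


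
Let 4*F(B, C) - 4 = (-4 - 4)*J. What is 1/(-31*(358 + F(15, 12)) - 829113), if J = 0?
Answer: -1/840242 ≈ -1.1901e-6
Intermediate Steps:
F(B, C) = 1 (F(B, C) = 1 + ((-4 - 4)*0)/4 = 1 + (-8*0)/4 = 1 + (¼)*0 = 1 + 0 = 1)
1/(-31*(358 + F(15, 12)) - 829113) = 1/(-31*(358 + 1) - 829113) = 1/(-31*359 - 829113) = 1/(-11129 - 829113) = 1/(-840242) = -1/840242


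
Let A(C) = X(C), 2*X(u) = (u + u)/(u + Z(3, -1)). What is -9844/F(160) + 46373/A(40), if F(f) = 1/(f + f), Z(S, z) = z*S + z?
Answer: -31083443/10 ≈ -3.1083e+6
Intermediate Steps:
Z(S, z) = z + S*z (Z(S, z) = S*z + z = z + S*z)
F(f) = 1/(2*f)
X(u) = u/(-4 + u) (X(u) = ((u + u)/(u - (1 + 3)))/2 = ((2*u)/(u - 1*4))/2 = ((2*u)/(u - 4))/2 = ((2*u)/(-4 + u))/2 = (2*u/(-4 + u))/2 = u/(-4 + u))
A(C) = C/(-4 + C)
-9844/F(160) + 46373/A(40) = -9844/((½)/160) + 46373/((40/(-4 + 40))) = -9844/((½)*(1/160)) + 46373/((40/36)) = -9844/1/320 + 46373/((40*(1/36))) = -9844*320 + 46373/(10/9) = -3150080 + 46373*(9/10) = -3150080 + 417357/10 = -31083443/10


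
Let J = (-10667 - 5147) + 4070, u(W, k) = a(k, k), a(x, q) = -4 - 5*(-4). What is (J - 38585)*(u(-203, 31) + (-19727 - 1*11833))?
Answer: 1587577976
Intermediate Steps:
a(x, q) = 16 (a(x, q) = -4 + 20 = 16)
u(W, k) = 16
J = -11744 (J = -15814 + 4070 = -11744)
(J - 38585)*(u(-203, 31) + (-19727 - 1*11833)) = (-11744 - 38585)*(16 + (-19727 - 1*11833)) = -50329*(16 + (-19727 - 11833)) = -50329*(16 - 31560) = -50329*(-31544) = 1587577976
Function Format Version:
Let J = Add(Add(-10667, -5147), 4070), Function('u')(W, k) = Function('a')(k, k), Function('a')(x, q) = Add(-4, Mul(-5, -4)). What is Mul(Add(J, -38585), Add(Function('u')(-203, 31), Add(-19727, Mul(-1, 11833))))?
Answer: 1587577976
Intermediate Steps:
Function('a')(x, q) = 16 (Function('a')(x, q) = Add(-4, 20) = 16)
Function('u')(W, k) = 16
J = -11744 (J = Add(-15814, 4070) = -11744)
Mul(Add(J, -38585), Add(Function('u')(-203, 31), Add(-19727, Mul(-1, 11833)))) = Mul(Add(-11744, -38585), Add(16, Add(-19727, Mul(-1, 11833)))) = Mul(-50329, Add(16, Add(-19727, -11833))) = Mul(-50329, Add(16, -31560)) = Mul(-50329, -31544) = 1587577976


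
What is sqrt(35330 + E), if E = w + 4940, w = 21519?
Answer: 7*sqrt(1261) ≈ 248.57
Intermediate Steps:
E = 26459 (E = 21519 + 4940 = 26459)
sqrt(35330 + E) = sqrt(35330 + 26459) = sqrt(61789) = 7*sqrt(1261)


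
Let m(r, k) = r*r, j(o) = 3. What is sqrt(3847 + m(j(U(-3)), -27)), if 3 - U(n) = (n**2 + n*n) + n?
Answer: 4*sqrt(241) ≈ 62.097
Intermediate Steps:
U(n) = 3 - n - 2*n**2 (U(n) = 3 - ((n**2 + n*n) + n) = 3 - ((n**2 + n**2) + n) = 3 - (2*n**2 + n) = 3 - (n + 2*n**2) = 3 + (-n - 2*n**2) = 3 - n - 2*n**2)
m(r, k) = r**2
sqrt(3847 + m(j(U(-3)), -27)) = sqrt(3847 + 3**2) = sqrt(3847 + 9) = sqrt(3856) = 4*sqrt(241)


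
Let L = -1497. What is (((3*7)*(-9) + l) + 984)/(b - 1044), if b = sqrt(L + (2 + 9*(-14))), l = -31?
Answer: -797616/1091557 - 764*I*sqrt(1621)/1091557 ≈ -0.73071 - 0.02818*I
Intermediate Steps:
b = I*sqrt(1621) (b = sqrt(-1497 + (2 + 9*(-14))) = sqrt(-1497 + (2 - 126)) = sqrt(-1497 - 124) = sqrt(-1621) = I*sqrt(1621) ≈ 40.262*I)
(((3*7)*(-9) + l) + 984)/(b - 1044) = (((3*7)*(-9) - 31) + 984)/(I*sqrt(1621) - 1044) = ((21*(-9) - 31) + 984)/(-1044 + I*sqrt(1621)) = ((-189 - 31) + 984)/(-1044 + I*sqrt(1621)) = (-220 + 984)/(-1044 + I*sqrt(1621)) = 764/(-1044 + I*sqrt(1621))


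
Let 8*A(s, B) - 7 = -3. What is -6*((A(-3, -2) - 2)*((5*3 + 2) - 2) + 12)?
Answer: 63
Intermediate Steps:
A(s, B) = ½ (A(s, B) = 7/8 + (⅛)*(-3) = 7/8 - 3/8 = ½)
-6*((A(-3, -2) - 2)*((5*3 + 2) - 2) + 12) = -6*((½ - 2)*((5*3 + 2) - 2) + 12) = -6*(-3*((15 + 2) - 2)/2 + 12) = -6*(-3*(17 - 2)/2 + 12) = -6*(-3/2*15 + 12) = -6*(-45/2 + 12) = -6*(-21/2) = 63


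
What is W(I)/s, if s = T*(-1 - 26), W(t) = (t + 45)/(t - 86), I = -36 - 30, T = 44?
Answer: -7/60192 ≈ -0.00011629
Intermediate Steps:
I = -66
W(t) = (45 + t)/(-86 + t)
s = -1188 (s = 44*(-1 - 26) = 44*(-27) = -1188)
W(I)/s = ((45 - 66)/(-86 - 66))/(-1188) = (-21/(-152))*(-1/1188) = -1/152*(-21)*(-1/1188) = (21/152)*(-1/1188) = -7/60192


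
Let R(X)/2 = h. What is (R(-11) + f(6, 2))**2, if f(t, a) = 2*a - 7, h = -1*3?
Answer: 81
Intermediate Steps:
h = -3
R(X) = -6 (R(X) = 2*(-3) = -6)
f(t, a) = -7 + 2*a
(R(-11) + f(6, 2))**2 = (-6 + (-7 + 2*2))**2 = (-6 + (-7 + 4))**2 = (-6 - 3)**2 = (-9)**2 = 81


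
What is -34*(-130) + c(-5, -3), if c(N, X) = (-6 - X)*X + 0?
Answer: 4429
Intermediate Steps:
c(N, X) = X*(-6 - X) (c(N, X) = X*(-6 - X) + 0 = X*(-6 - X))
-34*(-130) + c(-5, -3) = -34*(-130) - 1*(-3)*(6 - 3) = 4420 - 1*(-3)*3 = 4420 + 9 = 4429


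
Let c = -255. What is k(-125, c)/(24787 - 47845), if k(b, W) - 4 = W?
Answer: 251/23058 ≈ 0.010886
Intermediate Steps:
k(b, W) = 4 + W
k(-125, c)/(24787 - 47845) = (4 - 255)/(24787 - 47845) = -251/(-23058) = -251*(-1/23058) = 251/23058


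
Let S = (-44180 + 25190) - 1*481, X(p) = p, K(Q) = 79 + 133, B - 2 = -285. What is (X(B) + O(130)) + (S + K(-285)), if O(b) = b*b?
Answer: -2642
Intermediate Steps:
B = -283 (B = 2 - 285 = -283)
K(Q) = 212
O(b) = b**2
S = -19471 (S = -18990 - 481 = -19471)
(X(B) + O(130)) + (S + K(-285)) = (-283 + 130**2) + (-19471 + 212) = (-283 + 16900) - 19259 = 16617 - 19259 = -2642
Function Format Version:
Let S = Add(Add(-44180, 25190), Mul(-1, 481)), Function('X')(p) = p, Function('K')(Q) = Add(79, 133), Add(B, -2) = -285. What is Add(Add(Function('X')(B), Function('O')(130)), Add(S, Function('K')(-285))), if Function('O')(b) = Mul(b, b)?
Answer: -2642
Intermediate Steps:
B = -283 (B = Add(2, -285) = -283)
Function('K')(Q) = 212
Function('O')(b) = Pow(b, 2)
S = -19471 (S = Add(-18990, -481) = -19471)
Add(Add(Function('X')(B), Function('O')(130)), Add(S, Function('K')(-285))) = Add(Add(-283, Pow(130, 2)), Add(-19471, 212)) = Add(Add(-283, 16900), -19259) = Add(16617, -19259) = -2642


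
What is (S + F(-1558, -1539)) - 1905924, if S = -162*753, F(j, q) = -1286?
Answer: -2029196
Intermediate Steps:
S = -121986
(S + F(-1558, -1539)) - 1905924 = (-121986 - 1286) - 1905924 = -123272 - 1905924 = -2029196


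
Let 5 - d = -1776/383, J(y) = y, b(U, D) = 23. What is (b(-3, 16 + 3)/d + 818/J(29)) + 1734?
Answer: 188880325/107039 ≈ 1764.6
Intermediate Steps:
d = 3691/383 (d = 5 - (-1776)/383 = 5 - 1*(-1776/383) = 5 + 1776/383 = 3691/383 ≈ 9.6371)
(b(-3, 16 + 3)/d + 818/J(29)) + 1734 = (23/(3691/383) + 818/29) + 1734 = (23*(383/3691) + 818*(1/29)) + 1734 = (8809/3691 + 818/29) + 1734 = 3274699/107039 + 1734 = 188880325/107039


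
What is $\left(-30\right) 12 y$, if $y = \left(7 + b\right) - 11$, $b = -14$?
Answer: $6480$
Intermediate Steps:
$y = -18$ ($y = \left(7 - 14\right) - 11 = -7 - 11 = -18$)
$\left(-30\right) 12 y = \left(-30\right) 12 \left(-18\right) = \left(-360\right) \left(-18\right) = 6480$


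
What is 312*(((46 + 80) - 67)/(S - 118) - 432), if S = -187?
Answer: -41127528/305 ≈ -1.3484e+5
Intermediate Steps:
312*(((46 + 80) - 67)/(S - 118) - 432) = 312*(((46 + 80) - 67)/(-187 - 118) - 432) = 312*((126 - 67)/(-305) - 432) = 312*(59*(-1/305) - 432) = 312*(-59/305 - 432) = 312*(-131819/305) = -41127528/305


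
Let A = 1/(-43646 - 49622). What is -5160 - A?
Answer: -481262879/93268 ≈ -5160.0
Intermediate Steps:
A = -1/93268 (A = 1/(-93268) = -1/93268 ≈ -1.0722e-5)
-5160 - A = -5160 - 1*(-1/93268) = -5160 + 1/93268 = -481262879/93268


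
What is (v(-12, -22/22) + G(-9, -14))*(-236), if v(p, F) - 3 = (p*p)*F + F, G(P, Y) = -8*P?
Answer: 16520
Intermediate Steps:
v(p, F) = 3 + F + F*p² (v(p, F) = 3 + ((p*p)*F + F) = 3 + (p²*F + F) = 3 + (F*p² + F) = 3 + (F + F*p²) = 3 + F + F*p²)
(v(-12, -22/22) + G(-9, -14))*(-236) = ((3 - 22/22 - 22/22*(-12)²) - 8*(-9))*(-236) = ((3 - 22*1/22 - 22*1/22*144) + 72)*(-236) = ((3 - 1 - 1*144) + 72)*(-236) = ((3 - 1 - 144) + 72)*(-236) = (-142 + 72)*(-236) = -70*(-236) = 16520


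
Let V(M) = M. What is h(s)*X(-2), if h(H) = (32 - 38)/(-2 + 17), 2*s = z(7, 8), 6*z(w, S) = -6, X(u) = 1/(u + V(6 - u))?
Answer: -1/15 ≈ -0.066667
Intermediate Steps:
X(u) = ⅙ (X(u) = 1/(u + (6 - u)) = 1/6 = ⅙)
z(w, S) = -1 (z(w, S) = (⅙)*(-6) = -1)
s = -½ (s = (½)*(-1) = -½ ≈ -0.50000)
h(H) = -⅖ (h(H) = -6/15 = -6*1/15 = -⅖)
h(s)*X(-2) = -⅖*⅙ = -1/15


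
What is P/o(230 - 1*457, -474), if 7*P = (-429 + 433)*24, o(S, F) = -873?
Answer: -32/2037 ≈ -0.015709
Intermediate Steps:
P = 96/7 (P = ((-429 + 433)*24)/7 = (4*24)/7 = (⅐)*96 = 96/7 ≈ 13.714)
P/o(230 - 1*457, -474) = (96/7)/(-873) = (96/7)*(-1/873) = -32/2037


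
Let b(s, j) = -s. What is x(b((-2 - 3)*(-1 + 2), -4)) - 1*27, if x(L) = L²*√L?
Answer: -27 + 25*√5 ≈ 28.902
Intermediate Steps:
x(L) = L^(5/2)
x(b((-2 - 3)*(-1 + 2), -4)) - 1*27 = (-(-2 - 3)*(-1 + 2))^(5/2) - 1*27 = (-(-5))^(5/2) - 27 = (-1*(-5))^(5/2) - 27 = 5^(5/2) - 27 = 25*√5 - 27 = -27 + 25*√5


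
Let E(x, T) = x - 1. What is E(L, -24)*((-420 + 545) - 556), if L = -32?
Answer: 14223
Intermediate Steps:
E(x, T) = -1 + x
E(L, -24)*((-420 + 545) - 556) = (-1 - 32)*((-420 + 545) - 556) = -33*(125 - 556) = -33*(-431) = 14223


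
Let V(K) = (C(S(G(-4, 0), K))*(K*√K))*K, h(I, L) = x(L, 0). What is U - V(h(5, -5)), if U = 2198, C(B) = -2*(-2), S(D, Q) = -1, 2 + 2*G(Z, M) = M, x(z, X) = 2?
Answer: 2198 - 16*√2 ≈ 2175.4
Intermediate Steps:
G(Z, M) = -1 + M/2
h(I, L) = 2
C(B) = 4
V(K) = 4*K^(5/2) (V(K) = (4*(K*√K))*K = (4*K^(3/2))*K = 4*K^(5/2))
U - V(h(5, -5)) = 2198 - 4*2^(5/2) = 2198 - 4*4*√2 = 2198 - 16*√2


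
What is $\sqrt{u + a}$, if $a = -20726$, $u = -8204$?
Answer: $i \sqrt{28930} \approx 170.09 i$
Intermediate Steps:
$\sqrt{u + a} = \sqrt{-8204 - 20726} = \sqrt{-28930} = i \sqrt{28930}$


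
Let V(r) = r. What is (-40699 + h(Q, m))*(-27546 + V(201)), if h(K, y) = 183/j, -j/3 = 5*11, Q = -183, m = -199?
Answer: 12242389314/11 ≈ 1.1129e+9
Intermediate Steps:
j = -165 (j = -15*11 = -3*55 = -165)
h(K, y) = -61/55 (h(K, y) = 183/(-165) = 183*(-1/165) = -61/55)
(-40699 + h(Q, m))*(-27546 + V(201)) = (-40699 - 61/55)*(-27546 + 201) = -2238506/55*(-27345) = 12242389314/11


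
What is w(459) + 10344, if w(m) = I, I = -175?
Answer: 10169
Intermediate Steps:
w(m) = -175
w(459) + 10344 = -175 + 10344 = 10169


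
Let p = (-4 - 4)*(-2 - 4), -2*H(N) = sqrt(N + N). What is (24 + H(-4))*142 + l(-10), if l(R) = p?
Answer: 3456 - 142*I*sqrt(2) ≈ 3456.0 - 200.82*I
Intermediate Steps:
H(N) = -sqrt(2)*sqrt(N)/2 (H(N) = -sqrt(N + N)/2 = -sqrt(2)*sqrt(N)/2)
p = 48 (p = -8*(-6) = 48)
l(R) = 48
(24 + H(-4))*142 + l(-10) = (24 - sqrt(2)*sqrt(-4)/2)*142 + 48 = (24 - sqrt(2)*2*I/2)*142 + 48 = (24 - I*sqrt(2))*142 + 48 = (3408 - 142*I*sqrt(2)) + 48 = 3456 - 142*I*sqrt(2)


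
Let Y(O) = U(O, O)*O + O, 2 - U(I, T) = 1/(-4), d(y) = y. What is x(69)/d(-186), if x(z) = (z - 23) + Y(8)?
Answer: -12/31 ≈ -0.38710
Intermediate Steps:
U(I, T) = 9/4 (U(I, T) = 2 - 1/(-4) = 2 - 1*(-¼) = 2 + ¼ = 9/4)
Y(O) = 13*O/4 (Y(O) = 9*O/4 + O = 13*O/4)
x(z) = 3 + z (x(z) = (z - 23) + (13/4)*8 = (-23 + z) + 26 = 3 + z)
x(69)/d(-186) = (3 + 69)/(-186) = 72*(-1/186) = -12/31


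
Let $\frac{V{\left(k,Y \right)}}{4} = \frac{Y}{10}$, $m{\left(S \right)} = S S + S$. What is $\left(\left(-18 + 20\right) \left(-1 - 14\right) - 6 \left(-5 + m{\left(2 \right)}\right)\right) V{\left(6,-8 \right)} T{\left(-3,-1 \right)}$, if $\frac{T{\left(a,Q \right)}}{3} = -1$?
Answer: $- \frac{1728}{5} \approx -345.6$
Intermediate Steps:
$T{\left(a,Q \right)} = -3$ ($T{\left(a,Q \right)} = 3 \left(-1\right) = -3$)
$m{\left(S \right)} = S + S^{2}$ ($m{\left(S \right)} = S^{2} + S = S + S^{2}$)
$V{\left(k,Y \right)} = \frac{2 Y}{5}$ ($V{\left(k,Y \right)} = 4 \frac{Y}{10} = \frac{2 Y}{5}$)
$\left(\left(-18 + 20\right) \left(-1 - 14\right) - 6 \left(-5 + m{\left(2 \right)}\right)\right) V{\left(6,-8 \right)} T{\left(-3,-1 \right)} = \left(\left(-18 + 20\right) \left(-1 - 14\right) - 6 \left(-5 + 2 \left(1 + 2\right)\right)\right) \frac{2}{5} \left(-8\right) \left(-3\right) = \left(2 \left(-15\right) - 6 \left(-5 + 2 \cdot 3\right)\right) \left(- \frac{16}{5}\right) \left(-3\right) = \left(-30 - 6 \left(-5 + 6\right)\right) \left(- \frac{16}{5}\right) \left(-3\right) = \left(-30 - 6 \cdot 1\right) \left(- \frac{16}{5}\right) \left(-3\right) = \left(-30 - 6\right) \left(- \frac{16}{5}\right) \left(-3\right) = \left(-36\right) \left(- \frac{16}{5}\right) \left(-3\right) = \frac{576}{5} \left(-3\right) = - \frac{1728}{5}$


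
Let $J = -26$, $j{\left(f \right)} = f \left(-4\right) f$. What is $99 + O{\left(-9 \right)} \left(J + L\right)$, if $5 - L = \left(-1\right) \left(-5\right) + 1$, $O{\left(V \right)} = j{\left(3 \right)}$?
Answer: $1071$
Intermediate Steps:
$j{\left(f \right)} = - 4 f^{2}$ ($j{\left(f \right)} = - 4 f f = - 4 f^{2}$)
$O{\left(V \right)} = -36$ ($O{\left(V \right)} = - 4 \cdot 3^{2} = \left(-4\right) 9 = -36$)
$L = -1$ ($L = 5 - \left(\left(-1\right) \left(-5\right) + 1\right) = 5 - \left(5 + 1\right) = 5 - 6 = -1$)
$99 + O{\left(-9 \right)} \left(J + L\right) = 99 - 36 \left(-26 - 1\right) = 99 - -972 = 99 + 972 = 1071$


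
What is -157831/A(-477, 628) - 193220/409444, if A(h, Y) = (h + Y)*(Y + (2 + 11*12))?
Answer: -21713808901/11777861382 ≈ -1.8436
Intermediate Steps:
A(h, Y) = (134 + Y)*(Y + h) (A(h, Y) = (Y + h)*(Y + (2 + 132)) = (Y + h)*(Y + 134) = (Y + h)*(134 + Y) = (134 + Y)*(Y + h))
-157831/A(-477, 628) - 193220/409444 = -157831/(628**2 + 134*628 + 134*(-477) + 628*(-477)) - 193220/409444 = -157831/(394384 + 84152 - 63918 - 299556) - 193220*1/409444 = -157831/115062 - 48305/102361 = -21713808901/11777861382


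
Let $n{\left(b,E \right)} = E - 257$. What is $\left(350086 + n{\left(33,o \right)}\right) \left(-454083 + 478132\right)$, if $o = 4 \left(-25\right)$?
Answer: $8410632721$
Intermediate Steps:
$o = -100$
$n{\left(b,E \right)} = -257 + E$
$\left(350086 + n{\left(33,o \right)}\right) \left(-454083 + 478132\right) = \left(350086 - 357\right) \left(-454083 + 478132\right) = \left(350086 - 357\right) 24049 = 349729 \cdot 24049 = 8410632721$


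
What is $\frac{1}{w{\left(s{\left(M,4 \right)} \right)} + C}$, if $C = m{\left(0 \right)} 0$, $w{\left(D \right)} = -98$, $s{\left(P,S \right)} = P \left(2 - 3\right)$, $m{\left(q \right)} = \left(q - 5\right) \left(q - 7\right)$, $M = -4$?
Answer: $- \frac{1}{98} \approx -0.010204$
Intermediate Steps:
$m{\left(q \right)} = \left(-7 + q\right) \left(-5 + q\right)$ ($m{\left(q \right)} = \left(-5 + q\right) \left(-7 + q\right) = \left(-7 + q\right) \left(-5 + q\right)$)
$s{\left(P,S \right)} = - P$ ($s{\left(P,S \right)} = P \left(-1\right) = - P$)
$C = 0$ ($C = \left(35 + 0^{2} - 0\right) 0 = \left(35 + 0 + 0\right) 0 = 35 \cdot 0 = 0$)
$\frac{1}{w{\left(s{\left(M,4 \right)} \right)} + C} = \frac{1}{-98 + 0} = \frac{1}{-98} = - \frac{1}{98}$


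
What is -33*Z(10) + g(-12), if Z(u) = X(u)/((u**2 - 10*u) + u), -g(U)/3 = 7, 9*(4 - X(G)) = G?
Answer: -458/15 ≈ -30.533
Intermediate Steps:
X(G) = 4 - G/9
g(U) = -21 (g(U) = -3*7 = -21)
Z(u) = (4 - u/9)/(u**2 - 9*u) (Z(u) = (4 - u/9)/((u**2 - 10*u) + u) = (4 - u/9)/(u**2 - 9*u))
-33*Z(10) + g(-12) = -11*(36 - 1*10)/(3*10*(-9 + 10)) - 21 = -11*(36 - 10)/(3*10*1) - 21 = -11*26/(3*10) - 21 = -33*13/45 - 21 = -143/15 - 21 = -458/15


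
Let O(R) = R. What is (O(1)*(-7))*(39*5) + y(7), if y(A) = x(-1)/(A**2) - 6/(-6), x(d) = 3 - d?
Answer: -66832/49 ≈ -1363.9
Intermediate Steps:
y(A) = 1 + 4/A**2 (y(A) = (3 - 1*(-1))/(A**2) - 6/(-6) = (3 + 1)/A**2 - 6*(-1/6) = 4/A**2 + 1 = 1 + 4/A**2)
(O(1)*(-7))*(39*5) + y(7) = (1*(-7))*(39*5) + (1 + 4/7**2) = -7*195 + (1 + 4*(1/49)) = -1365 + (1 + 4/49) = -1365 + 53/49 = -66832/49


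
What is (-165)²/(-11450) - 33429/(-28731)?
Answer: -5325859/4386266 ≈ -1.2142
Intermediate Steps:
(-165)²/(-11450) - 33429/(-28731) = 27225*(-1/11450) - 33429*(-1/28731) = -1089/458 + 11143/9577 = -5325859/4386266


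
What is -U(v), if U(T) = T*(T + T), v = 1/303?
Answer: -2/91809 ≈ -2.1784e-5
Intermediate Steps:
v = 1/303 ≈ 0.0033003
U(T) = 2*T² (U(T) = T*(2*T) = 2*T²)
-U(v) = -2*(1/303)² = -2/91809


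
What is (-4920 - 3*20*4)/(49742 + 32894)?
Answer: -1290/20659 ≈ -0.062443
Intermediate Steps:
(-4920 - 3*20*4)/(49742 + 32894) = (-4920 - 60*4)/82636 = (-4920 - 240)*(1/82636) = -5160*1/82636 = -1290/20659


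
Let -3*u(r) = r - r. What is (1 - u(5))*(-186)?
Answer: -186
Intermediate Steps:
u(r) = 0 (u(r) = -(r - r)/3 = -⅓*0 = 0)
(1 - u(5))*(-186) = (1 - 1*0)*(-186) = (1 + 0)*(-186) = 1*(-186) = -186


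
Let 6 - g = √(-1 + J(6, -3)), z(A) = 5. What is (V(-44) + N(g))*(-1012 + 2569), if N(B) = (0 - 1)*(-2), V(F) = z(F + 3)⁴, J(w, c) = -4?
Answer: 976239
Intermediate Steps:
V(F) = 625 (V(F) = 5⁴ = 625)
g = 6 - I*√5 (g = 6 - √(-1 - 4) = 6 - √(-5) = 6 - I*√5 ≈ 6.0 - 2.2361*I)
N(B) = 2 (N(B) = -1*(-2) = 2)
(V(-44) + N(g))*(-1012 + 2569) = (625 + 2)*(-1012 + 2569) = 627*1557 = 976239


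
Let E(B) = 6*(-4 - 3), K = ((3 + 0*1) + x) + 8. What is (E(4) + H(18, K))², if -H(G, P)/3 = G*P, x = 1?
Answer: 476100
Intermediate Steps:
K = 12 (K = ((3 + 0*1) + 1) + 8 = ((3 + 0) + 1) + 8 = (3 + 1) + 8 = 4 + 8 = 12)
H(G, P) = -3*G*P
E(B) = -42 (E(B) = 6*(-7) = -42)
(E(4) + H(18, K))² = (-42 - 3*18*12)² = (-42 - 648)² = (-690)² = 476100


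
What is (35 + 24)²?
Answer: 3481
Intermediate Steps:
(35 + 24)² = 59² = 3481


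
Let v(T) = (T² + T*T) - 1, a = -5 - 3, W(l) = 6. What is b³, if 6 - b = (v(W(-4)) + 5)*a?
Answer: 231475544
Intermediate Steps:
a = -8
v(T) = -1 + 2*T² (v(T) = (T² + T²) - 1 = 2*T² - 1 = -1 + 2*T²)
b = 614 (b = 6 - ((-1 + 2*6²) + 5)*(-8) = 6 - ((-1 + 2*36) + 5)*(-8) = 6 - ((-1 + 72) + 5)*(-8) = 6 - (71 + 5)*(-8) = 6 - 76*(-8) = 6 - 1*(-608) = 6 + 608 = 614)
b³ = 614³ = 231475544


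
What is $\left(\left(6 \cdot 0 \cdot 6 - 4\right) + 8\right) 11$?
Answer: $44$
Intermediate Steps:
$\left(\left(6 \cdot 0 \cdot 6 - 4\right) + 8\right) 11 = \left(\left(6 \cdot 0 - 4\right) + 8\right) 11 = \left(\left(0 - 4\right) + 8\right) 11 = \left(-4 + 8\right) 11 = 4 \cdot 11 = 44$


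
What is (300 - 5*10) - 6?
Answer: 244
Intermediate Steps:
(300 - 5*10) - 6 = (300 - 50) - 6 = 250 - 6 = 244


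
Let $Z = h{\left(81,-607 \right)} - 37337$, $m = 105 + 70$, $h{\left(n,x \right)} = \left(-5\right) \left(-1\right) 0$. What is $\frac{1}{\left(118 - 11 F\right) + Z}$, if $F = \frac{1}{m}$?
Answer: $- \frac{175}{6513336} \approx -2.6868 \cdot 10^{-5}$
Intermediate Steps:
$h{\left(n,x \right)} = 0$ ($h{\left(n,x \right)} = 5 \cdot 0 = 0$)
$m = 175$
$F = \frac{1}{175} \approx 0.0057143$
$Z = -37337$ ($Z = 0 - 37337 = -37337$)
$\frac{1}{\left(118 - 11 F\right) + Z} = \frac{1}{\left(118 - \frac{11}{175}\right) - 37337} = \frac{1}{\frac{20639}{175} - 37337} = \frac{1}{- \frac{6513336}{175}} = - \frac{175}{6513336}$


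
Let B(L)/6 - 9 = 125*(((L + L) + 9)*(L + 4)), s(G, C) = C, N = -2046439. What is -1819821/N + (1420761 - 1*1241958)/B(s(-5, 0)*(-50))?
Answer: 46126985539/6151595634 ≈ 7.4984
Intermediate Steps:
B(L) = 54 + 750*(4 + L)*(9 + 2*L) (B(L) = 54 + 6*(125*(((L + L) + 9)*(L + 4))) = 54 + 6*(125*((2*L + 9)*(4 + L))) = 54 + 6*(125*((9 + 2*L)*(4 + L))) = 54 + 6*(125*((4 + L)*(9 + 2*L))) = 54 + 6*(125*(4 + L)*(9 + 2*L)) = 54 + 750*(4 + L)*(9 + 2*L))
-1819821/N + (1420761 - 1*1241958)/B(s(-5, 0)*(-50)) = -1819821/(-2046439) + (1420761 - 1*1241958)/(27054 + 1500*(0*(-50))² + 12750*(0*(-50))) = -1819821*(-1/2046439) + (1420761 - 1241958)/(27054 + 1500*0² + 12750*0) = 1819821/2046439 + 178803/(27054 + 1500*0 + 0) = 1819821/2046439 + 178803/(27054 + 0 + 0) = 1819821/2046439 + 178803/27054 = 1819821/2046439 + 178803*(1/27054) = 1819821/2046439 + 19867/3006 = 46126985539/6151595634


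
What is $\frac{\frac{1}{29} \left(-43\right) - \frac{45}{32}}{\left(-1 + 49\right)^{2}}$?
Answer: $- \frac{2681}{2138112} \approx -0.0012539$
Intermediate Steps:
$\frac{\frac{1}{29} \left(-43\right) - \frac{45}{32}}{\left(-1 + 49\right)^{2}} = \frac{\frac{1}{29} \left(-43\right) - \frac{45}{32}}{48^{2}} = \frac{- \frac{43}{29} - \frac{45}{32}}{2304} = \left(- \frac{2681}{928}\right) \frac{1}{2304} = - \frac{2681}{2138112}$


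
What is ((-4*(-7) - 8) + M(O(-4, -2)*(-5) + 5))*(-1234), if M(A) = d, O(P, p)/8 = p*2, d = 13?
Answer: -40722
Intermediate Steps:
O(P, p) = 16*p (O(P, p) = 8*(p*2) = 8*(2*p) = 16*p)
M(A) = 13
((-4*(-7) - 8) + M(O(-4, -2)*(-5) + 5))*(-1234) = ((-4*(-7) - 8) + 13)*(-1234) = ((28 - 8) + 13)*(-1234) = (20 + 13)*(-1234) = 33*(-1234) = -40722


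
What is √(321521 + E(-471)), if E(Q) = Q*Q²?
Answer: I*√104165590 ≈ 10206.0*I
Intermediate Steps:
E(Q) = Q³
√(321521 + E(-471)) = √(321521 + (-471)³) = √(321521 - 104487111) = √(-104165590) = I*√104165590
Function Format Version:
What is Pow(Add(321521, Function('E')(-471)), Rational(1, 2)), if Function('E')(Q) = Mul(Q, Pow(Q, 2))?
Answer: Mul(I, Pow(104165590, Rational(1, 2))) ≈ Mul(10206., I)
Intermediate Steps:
Function('E')(Q) = Pow(Q, 3)
Pow(Add(321521, Function('E')(-471)), Rational(1, 2)) = Pow(Add(321521, Pow(-471, 3)), Rational(1, 2)) = Pow(Add(321521, -104487111), Rational(1, 2)) = Pow(-104165590, Rational(1, 2)) = Mul(I, Pow(104165590, Rational(1, 2)))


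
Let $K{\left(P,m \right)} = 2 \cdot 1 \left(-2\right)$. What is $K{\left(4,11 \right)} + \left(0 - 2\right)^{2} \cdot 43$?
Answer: $168$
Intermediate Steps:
$K{\left(P,m \right)} = -4$ ($K{\left(P,m \right)} = 2 \left(-2\right) = -4$)
$K{\left(4,11 \right)} + \left(0 - 2\right)^{2} \cdot 43 = -4 + \left(0 - 2\right)^{2} \cdot 43 = -4 + \left(-2\right)^{2} \cdot 43 = -4 + 4 \cdot 43 = -4 + 172 = 168$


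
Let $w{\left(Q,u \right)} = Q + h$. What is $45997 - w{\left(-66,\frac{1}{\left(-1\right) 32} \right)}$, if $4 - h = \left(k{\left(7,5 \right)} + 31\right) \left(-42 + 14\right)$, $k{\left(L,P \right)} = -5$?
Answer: $45331$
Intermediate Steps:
$h = 732$ ($h = 4 - \left(-5 + 31\right) \left(-42 + 14\right) = 4 - 26 \left(-28\right) = 4 - -728 = 4 + 728 = 732$)
$w{\left(Q,u \right)} = 732 + Q$ ($w{\left(Q,u \right)} = Q + 732 = 732 + Q$)
$45997 - w{\left(-66,\frac{1}{\left(-1\right) 32} \right)} = 45997 - \left(732 - 66\right) = 45997 - 666 = 45331$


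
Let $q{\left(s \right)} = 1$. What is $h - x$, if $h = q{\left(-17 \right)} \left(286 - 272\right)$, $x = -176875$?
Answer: $176889$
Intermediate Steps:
$h = 14$ ($h = 1 \left(286 - 272\right) = 1 \cdot 14 = 14$)
$h - x = 14 - -176875 = 14 + 176875 = 176889$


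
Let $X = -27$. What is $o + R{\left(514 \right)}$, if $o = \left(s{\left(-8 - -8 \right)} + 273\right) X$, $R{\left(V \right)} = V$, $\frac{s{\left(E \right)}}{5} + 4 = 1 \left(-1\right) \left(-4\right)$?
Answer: $-6857$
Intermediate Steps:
$s{\left(E \right)} = 0$ ($s{\left(E \right)} = -20 + 5 \cdot 1 \left(-1\right) \left(-4\right) = -20 + 5 \left(\left(-1\right) \left(-4\right)\right) = -20 + 5 \cdot 4 = -20 + 20 = 0$)
$o = -7371$ ($o = \left(0 + 273\right) \left(-27\right) = 273 \left(-27\right) = -7371$)
$o + R{\left(514 \right)} = -7371 + 514 = -6857$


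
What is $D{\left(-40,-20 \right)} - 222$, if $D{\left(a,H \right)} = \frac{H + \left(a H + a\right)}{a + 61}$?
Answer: $- \frac{3922}{21} \approx -186.76$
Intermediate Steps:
$D{\left(a,H \right)} = \frac{H + a + H a}{61 + a}$ ($D{\left(a,H \right)} = \frac{H + \left(H a + a\right)}{61 + a} = \frac{H + \left(a + H a\right)}{61 + a} = \frac{H + a + H a}{61 + a}$)
$D{\left(-40,-20 \right)} - 222 = \frac{-20 - 40 - -800}{61 - 40} - 222 = \frac{-20 - 40 + 800}{21} - 222 = \frac{1}{21} \cdot 740 - 222 = \frac{740}{21} - 222 = - \frac{3922}{21}$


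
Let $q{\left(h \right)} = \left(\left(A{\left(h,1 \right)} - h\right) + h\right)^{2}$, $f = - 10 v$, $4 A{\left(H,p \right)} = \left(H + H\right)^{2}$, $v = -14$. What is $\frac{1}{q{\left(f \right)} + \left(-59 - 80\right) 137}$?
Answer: $\frac{1}{384140957} \approx 2.6032 \cdot 10^{-9}$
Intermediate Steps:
$A{\left(H,p \right)} = H^{2}$ ($A{\left(H,p \right)} = \frac{\left(H + H\right)^{2}}{4} = \frac{\left(2 H\right)^{2}}{4} = \frac{4 H^{2}}{4} = H^{2}$)
$f = 140$ ($f = \left(-10\right) \left(-14\right) = 140$)
$q{\left(h \right)} = h^{4}$ ($q{\left(h \right)} = \left(\left(h^{2} - h\right) + h\right)^{2} = \left(h^{2}\right)^{2} = h^{4}$)
$\frac{1}{q{\left(f \right)} + \left(-59 - 80\right) 137} = \frac{1}{140^{4} + \left(-59 - 80\right) 137} = \frac{1}{384160000 - 19043} = \frac{1}{384140957}$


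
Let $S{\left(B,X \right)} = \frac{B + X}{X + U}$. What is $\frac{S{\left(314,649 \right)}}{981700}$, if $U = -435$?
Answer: $\frac{9}{1963400} \approx 4.5839 \cdot 10^{-6}$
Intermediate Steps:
$S{\left(B,X \right)} = \frac{B + X}{-435 + X}$ ($S{\left(B,X \right)} = \frac{B + X}{X - 435} = \frac{B + X}{-435 + X}$)
$\frac{S{\left(314,649 \right)}}{981700} = \frac{\frac{1}{-435 + 649} \left(314 + 649\right)}{981700} = \frac{1}{214} \cdot 963 \cdot \frac{1}{981700} = \frac{9}{2} \cdot \frac{1}{981700} = \frac{9}{1963400}$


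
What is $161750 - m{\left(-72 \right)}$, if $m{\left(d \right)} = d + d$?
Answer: $161894$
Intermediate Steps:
$m{\left(d \right)} = 2 d$
$161750 - m{\left(-72 \right)} = 161750 - 2 \left(-72\right) = 161750 - -144 = 161750 + 144 = 161894$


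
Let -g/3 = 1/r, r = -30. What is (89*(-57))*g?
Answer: -5073/10 ≈ -507.30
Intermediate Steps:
g = 1/10 (g = -3/(-30) = -3*(-1/30) = 1/10 ≈ 0.10000)
(89*(-57))*g = (89*(-57))*(1/10) = -5073*1/10 = -5073/10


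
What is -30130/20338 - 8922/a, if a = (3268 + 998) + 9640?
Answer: -150110854/70705057 ≈ -2.1231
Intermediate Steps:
a = 13906 (a = 4266 + 9640 = 13906)
-30130/20338 - 8922/a = -30130/20338 - 8922/13906 = -30130*1/20338 - 8922*1/13906 = -15065/10169 - 4461/6953 = -150110854/70705057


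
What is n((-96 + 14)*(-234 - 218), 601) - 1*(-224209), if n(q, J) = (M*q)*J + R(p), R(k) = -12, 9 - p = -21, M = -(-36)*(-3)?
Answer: -2405525915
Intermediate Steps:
M = -108 (M = -1*108 = -108)
p = 30 (p = 9 - 1*(-21) = 9 + 21 = 30)
n(q, J) = -12 - 108*J*q (n(q, J) = (-108*q)*J - 12 = -108*J*q - 12 = -12 - 108*J*q)
n((-96 + 14)*(-234 - 218), 601) - 1*(-224209) = (-12 - 108*601*(-96 + 14)*(-234 - 218)) - 1*(-224209) = (-12 - 108*601*(-82*(-452))) + 224209 = (-12 - 108*601*37064) + 224209 = (-12 - 2405750112) + 224209 = -2405750124 + 224209 = -2405525915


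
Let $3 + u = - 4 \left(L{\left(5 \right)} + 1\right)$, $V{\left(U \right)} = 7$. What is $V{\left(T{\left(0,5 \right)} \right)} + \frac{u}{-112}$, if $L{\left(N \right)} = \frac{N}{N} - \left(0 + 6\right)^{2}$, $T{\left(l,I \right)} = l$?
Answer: $\frac{93}{16} \approx 5.8125$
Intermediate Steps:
$L{\left(N \right)} = -35$ ($L{\left(N \right)} = 1 - 6^{2} = 1 - 36 = -35$)
$u = 133$ ($u = -3 - 4 \left(-35 + 1\right) = -3 - -136 = -3 + 136 = 133$)
$V{\left(T{\left(0,5 \right)} \right)} + \frac{u}{-112} = 7 + \frac{1}{-112} \cdot 133 = 7 - \frac{19}{16} = \frac{93}{16}$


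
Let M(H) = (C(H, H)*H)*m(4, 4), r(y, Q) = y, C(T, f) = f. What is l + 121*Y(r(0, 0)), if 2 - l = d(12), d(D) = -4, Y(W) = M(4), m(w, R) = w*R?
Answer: 30982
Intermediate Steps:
m(w, R) = R*w
M(H) = 16*H² (M(H) = (H*H)*(4*4) = H²*16 = 16*H²)
Y(W) = 256 (Y(W) = 16*4² = 16*16 = 256)
l = 6 (l = 2 - 1*(-4) = 2 + 4 = 6)
l + 121*Y(r(0, 0)) = 6 + 121*256 = 6 + 30976 = 30982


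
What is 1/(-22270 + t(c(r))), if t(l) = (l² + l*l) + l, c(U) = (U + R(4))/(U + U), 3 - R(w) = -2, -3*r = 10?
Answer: -8/178161 ≈ -4.4903e-5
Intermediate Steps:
r = -10/3 (r = -⅓*10 = -10/3 ≈ -3.3333)
R(w) = 5 (R(w) = 3 - 1*(-2) = 3 + 2 = 5)
c(U) = (5 + U)/(2*U) (c(U) = (U + 5)/(U + U) = (5 + U)/((2*U)) = (5 + U)*(1/(2*U)) = (5 + U)/(2*U))
t(l) = l + 2*l² (t(l) = (l² + l²) + l = 2*l² + l = l + 2*l²)
1/(-22270 + t(c(r))) = 1/(-22270 + ((5 - 10/3)/(2*(-10/3)))*(1 + 2*((5 - 10/3)/(2*(-10/3))))) = 1/(-22270 + ((½)*(-3/10)*(5/3))*(1 + 2*((½)*(-3/10)*(5/3)))) = 1/(-22270 - (1 + 2*(-¼))/4) = 1/(-22270 - (1 - ½)/4) = 1/(-22270 - ¼*½) = 1/(-22270 - ⅛) = 1/(-178161/8) = -8/178161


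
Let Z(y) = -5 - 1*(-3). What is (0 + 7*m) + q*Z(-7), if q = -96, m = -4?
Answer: 164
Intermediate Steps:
Z(y) = -2 (Z(y) = -5 + 3 = -2)
(0 + 7*m) + q*Z(-7) = (0 + 7*(-4)) - 96*(-2) = (0 - 28) + 192 = -28 + 192 = 164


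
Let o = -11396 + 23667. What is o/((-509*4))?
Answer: -12271/2036 ≈ -6.0270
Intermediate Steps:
o = 12271
o/((-509*4)) = 12271/((-509*4)) = 12271/(-2036) = 12271*(-1/2036) = -12271/2036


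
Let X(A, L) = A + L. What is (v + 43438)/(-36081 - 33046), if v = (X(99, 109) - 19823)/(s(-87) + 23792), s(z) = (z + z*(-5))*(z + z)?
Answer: -319360099/508221704 ≈ -0.62839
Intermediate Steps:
s(z) = -8*z² (s(z) = (z - 5*z)*(2*z) = (-4*z)*(2*z) = -8*z²)
v = 3923/7352 (v = ((99 + 109) - 19823)/(-8*(-87)² + 23792) = (208 - 19823)/(-8*7569 + 23792) = -19615/(-60552 + 23792) = -19615/(-36760) = -19615*(-1/36760) = 3923/7352 ≈ 0.53360)
(v + 43438)/(-36081 - 33046) = (3923/7352 + 43438)/(-36081 - 33046) = (319360099/7352)/(-69127) = (319360099/7352)*(-1/69127) = -319360099/508221704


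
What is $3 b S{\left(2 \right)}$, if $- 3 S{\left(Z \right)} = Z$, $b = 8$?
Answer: $-16$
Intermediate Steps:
$S{\left(Z \right)} = - \frac{Z}{3}$
$3 b S{\left(2 \right)} = 3 \cdot 8 \left(\left(- \frac{1}{3}\right) 2\right) = 24 \left(- \frac{2}{3}\right) = -16$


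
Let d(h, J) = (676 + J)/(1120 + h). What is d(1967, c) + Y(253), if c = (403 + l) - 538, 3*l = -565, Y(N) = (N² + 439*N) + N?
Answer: 1623722927/9261 ≈ 1.7533e+5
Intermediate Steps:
Y(N) = N² + 440*N
l = -565/3 (l = (⅓)*(-565) = -565/3 ≈ -188.33)
c = -970/3 (c = (403 - 565/3) - 538 = 644/3 - 538 = -970/3 ≈ -323.33)
d(h, J) = (676 + J)/(1120 + h)
d(1967, c) + Y(253) = (676 - 970/3)/(1120 + 1967) + 253*(440 + 253) = (1058/3)/3087 + 253*693 = (1/3087)*(1058/3) + 175329 = 1058/9261 + 175329 = 1623722927/9261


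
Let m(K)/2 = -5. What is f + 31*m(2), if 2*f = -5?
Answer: -625/2 ≈ -312.50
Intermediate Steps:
f = -5/2 (f = (1/2)*(-5) = -5/2 ≈ -2.5000)
m(K) = -10 (m(K) = 2*(-5) = -10)
f + 31*m(2) = -5/2 + 31*(-10) = -5/2 - 310 = -625/2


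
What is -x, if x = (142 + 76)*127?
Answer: -27686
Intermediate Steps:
x = 27686 (x = 218*127 = 27686)
-x = -1*27686 = -27686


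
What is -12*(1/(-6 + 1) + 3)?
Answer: -168/5 ≈ -33.600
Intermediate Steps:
-12*(1/(-6 + 1) + 3) = -12*(1/(-5) + 3) = -12*(-⅕ + 3) = -12*14/5 = -168/5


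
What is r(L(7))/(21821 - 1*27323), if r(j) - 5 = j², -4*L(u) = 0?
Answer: -5/5502 ≈ -0.00090876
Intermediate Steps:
L(u) = 0 (L(u) = -¼*0 = 0)
r(j) = 5 + j²
r(L(7))/(21821 - 1*27323) = (5 + 0²)/(21821 - 1*27323) = (5 + 0)/(21821 - 27323) = 5/(-5502) = 5*(-1/5502) = -5/5502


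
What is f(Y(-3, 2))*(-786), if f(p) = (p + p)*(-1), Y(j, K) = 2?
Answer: 3144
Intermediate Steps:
f(p) = -2*p (f(p) = (2*p)*(-1) = -2*p)
f(Y(-3, 2))*(-786) = -2*2*(-786) = -4*(-786) = 3144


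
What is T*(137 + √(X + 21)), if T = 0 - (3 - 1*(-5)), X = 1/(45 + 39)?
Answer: -1096 - 4*√37065/21 ≈ -1132.7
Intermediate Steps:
X = 1/84 ≈ 0.011905
T = -8 (T = 0 - (3 + 5) = 0 - 1*8 = 0 - 8 = -8)
T*(137 + √(X + 21)) = -8*(137 + √(1/84 + 21)) = -8*(137 + √(1765/84)) = -8*(137 + √37065/42) = -1096 - 4*√37065/21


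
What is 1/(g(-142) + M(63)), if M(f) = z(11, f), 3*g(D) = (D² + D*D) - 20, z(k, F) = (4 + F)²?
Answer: 1/17925 ≈ 5.5788e-5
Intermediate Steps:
g(D) = -20/3 + 2*D²/3 (g(D) = ((D² + D*D) - 20)/3 = ((D² + D²) - 20)/3 = (2*D² - 20)/3 = (-20 + 2*D²)/3 = -20/3 + 2*D²/3)
M(f) = (4 + f)²
1/(g(-142) + M(63)) = 1/((-20/3 + (⅔)*(-142)²) + (4 + 63)²) = 1/((-20/3 + (⅔)*20164) + 67²) = 1/((-20/3 + 40328/3) + 4489) = 1/(13436 + 4489) = 1/17925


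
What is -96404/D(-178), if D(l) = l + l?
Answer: 24101/89 ≈ 270.80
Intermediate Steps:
D(l) = 2*l
-96404/D(-178) = -96404/(2*(-178)) = -96404/(-356) = -96404*(-1/356) = 24101/89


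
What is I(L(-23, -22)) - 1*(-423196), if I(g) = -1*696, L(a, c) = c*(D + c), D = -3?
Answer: 422500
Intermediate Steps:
L(a, c) = c*(-3 + c)
I(g) = -696
I(L(-23, -22)) - 1*(-423196) = -696 - 1*(-423196) = -696 + 423196 = 422500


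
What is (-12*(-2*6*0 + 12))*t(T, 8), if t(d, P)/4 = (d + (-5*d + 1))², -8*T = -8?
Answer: -5184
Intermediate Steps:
T = 1 (T = -⅛*(-8) = 1)
t(d, P) = 4*(1 - 4*d)² (t(d, P) = 4*(d + (-5*d + 1))² = 4*(d + (1 - 5*d))² = 4*(1 - 4*d)²)
(-12*(-2*6*0 + 12))*t(T, 8) = (-12*(-2*6*0 + 12))*(4*(-1 + 4*1)²) = (-12*(-12*0 + 12))*(4*(-1 + 4)²) = (-12*(0 + 12))*(4*3²) = (-12*12)*(4*9) = -144*36 = -5184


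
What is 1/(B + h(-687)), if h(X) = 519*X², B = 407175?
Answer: 1/245359086 ≈ 4.0757e-9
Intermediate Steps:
1/(B + h(-687)) = 1/(407175 + 519*(-687)²) = 1/(407175 + 519*471969) = 1/(407175 + 244951911) = 1/245359086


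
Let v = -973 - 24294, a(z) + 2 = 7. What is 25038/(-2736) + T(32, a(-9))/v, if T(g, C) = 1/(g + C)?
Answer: -1300416841/142101608 ≈ -9.1513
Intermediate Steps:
a(z) = 5 (a(z) = -2 + 7 = 5)
T(g, C) = 1/(C + g)
v = -25267
25038/(-2736) + T(32, a(-9))/v = 25038/(-2736) + 1/((5 + 32)*(-25267)) = 25038*(-1/2736) - 1/25267/37 = -1391/152 + (1/37)*(-1/25267) = -1391/152 - 1/934879 = -1300416841/142101608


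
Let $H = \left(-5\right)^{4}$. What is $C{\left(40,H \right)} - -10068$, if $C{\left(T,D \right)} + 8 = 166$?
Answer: $10226$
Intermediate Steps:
$H = 625$
$C{\left(T,D \right)} = 158$ ($C{\left(T,D \right)} = -8 + 166 = 158$)
$C{\left(40,H \right)} - -10068 = 158 - -10068 = 158 + 10068 = 10226$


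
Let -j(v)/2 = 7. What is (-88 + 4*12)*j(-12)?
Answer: 560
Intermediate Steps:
j(v) = -14 (j(v) = -2*7 = -14)
(-88 + 4*12)*j(-12) = (-88 + 4*12)*(-14) = (-88 + 48)*(-14) = -40*(-14) = 560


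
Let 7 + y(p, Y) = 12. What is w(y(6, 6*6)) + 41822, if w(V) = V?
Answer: 41827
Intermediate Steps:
y(p, Y) = 5 (y(p, Y) = -7 + 12 = 5)
w(y(6, 6*6)) + 41822 = 5 + 41822 = 41827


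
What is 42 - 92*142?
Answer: -13022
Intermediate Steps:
42 - 92*142 = 42 - 13064 = -13022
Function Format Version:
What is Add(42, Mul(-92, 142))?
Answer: -13022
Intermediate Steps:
Add(42, Mul(-92, 142)) = Add(42, -13064) = -13022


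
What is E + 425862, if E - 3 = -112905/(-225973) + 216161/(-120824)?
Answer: 1057030963781777/2482087432 ≈ 4.2586e+5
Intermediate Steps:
E = 4245815393/2482087432 (E = 3 + (-112905/(-225973) + 216161/(-120824)) = 3 + (-112905*(-1/225973) + 216161*(-1/120824)) = 3 + (112905/225973 - 19651/10984) = 3 - 3200446903/2482087432 = 4245815393/2482087432 ≈ 1.7106)
E + 425862 = 4245815393/2482087432 + 425862 = 1057030963781777/2482087432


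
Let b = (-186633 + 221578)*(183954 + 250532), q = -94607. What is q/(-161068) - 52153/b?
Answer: 718210198477743/1222756844086180 ≈ 0.58737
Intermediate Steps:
b = 15183113270 (b = 34945*434486 = 15183113270)
q/(-161068) - 52153/b = -94607/(-161068) - 52153/15183113270 = -94607*(-1/161068) - 52153*1/15183113270 = 94607/161068 - 52153/15183113270 = 718210198477743/1222756844086180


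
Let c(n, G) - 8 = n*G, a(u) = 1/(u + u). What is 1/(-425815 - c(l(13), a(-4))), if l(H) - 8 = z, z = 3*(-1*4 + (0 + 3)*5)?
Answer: -8/3406543 ≈ -2.3484e-6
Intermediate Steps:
z = 33 (z = 3*(-4 + 3*5) = 3*(-4 + 15) = 3*11 = 33)
a(u) = 1/(2*u)
l(H) = 41 (l(H) = 8 + 33 = 41)
c(n, G) = 8 + G*n (c(n, G) = 8 + n*G = 8 + G*n)
1/(-425815 - c(l(13), a(-4))) = 1/(-425815 - (8 + ((½)/(-4))*41)) = 1/(-425815 - (8 + ((½)*(-¼))*41)) = 1/(-425815 - (8 - ⅛*41)) = 1/(-425815 - (8 - 41/8)) = 1/(-425815 - 1*23/8) = 1/(-425815 - 23/8) = 1/(-3406543/8) = -8/3406543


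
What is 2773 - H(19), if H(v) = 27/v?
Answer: 52660/19 ≈ 2771.6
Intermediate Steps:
2773 - H(19) = 2773 - 27/19 = 52660/19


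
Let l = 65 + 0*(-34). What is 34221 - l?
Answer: 34156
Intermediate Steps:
l = 65 (l = 65 + 0 = 65)
34221 - l = 34221 - 1*65 = 34221 - 65 = 34156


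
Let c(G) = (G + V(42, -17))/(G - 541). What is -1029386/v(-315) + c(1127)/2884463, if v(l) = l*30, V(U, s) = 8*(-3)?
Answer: 869983173319049/7986645377550 ≈ 108.93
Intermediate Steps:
V(U, s) = -24
v(l) = 30*l
c(G) = (-24 + G)/(-541 + G) (c(G) = (G - 24)/(G - 541) = (-24 + G)/(-541 + G))
-1029386/v(-315) + c(1127)/2884463 = -1029386/(30*(-315)) + ((-24 + 1127)/(-541 + 1127))/2884463 = -1029386/(-9450) + (1103/586)*(1/2884463) = -1029386*(-1/9450) + ((1/586)*1103)*(1/2884463) = 514693/4725 + (1103/586)*(1/2884463) = 514693/4725 + 1103/1690295318 = 869983173319049/7986645377550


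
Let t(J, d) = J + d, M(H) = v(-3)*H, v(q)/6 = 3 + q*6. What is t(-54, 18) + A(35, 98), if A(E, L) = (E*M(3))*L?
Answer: -926136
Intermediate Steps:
v(q) = 18 + 36*q (v(q) = 6*(3 + q*6) = 6*(3 + 6*q) = 18 + 36*q)
M(H) = -90*H (M(H) = (18 + 36*(-3))*H = (18 - 108)*H = -90*H)
A(E, L) = -270*E*L (A(E, L) = (E*(-90*3))*L = (E*(-270))*L = (-270*E)*L = -270*E*L)
t(-54, 18) + A(35, 98) = (-54 + 18) - 270*35*98 = -36 - 926100 = -926136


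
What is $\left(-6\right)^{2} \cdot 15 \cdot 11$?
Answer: $5940$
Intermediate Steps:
$\left(-6\right)^{2} \cdot 15 \cdot 11 = 36 \cdot 15 \cdot 11 = 540 \cdot 11 = 5940$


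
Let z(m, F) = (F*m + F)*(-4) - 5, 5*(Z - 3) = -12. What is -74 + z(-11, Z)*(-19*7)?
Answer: -2601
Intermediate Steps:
Z = ⅗ (Z = 3 + (⅕)*(-12) = 3 - 12/5 = ⅗ ≈ 0.60000)
z(m, F) = -5 - 4*F - 4*F*m (z(m, F) = (F + F*m)*(-4) - 5 = (-4*F - 4*F*m) - 5 = -5 - 4*F - 4*F*m)
-74 + z(-11, Z)*(-19*7) = -74 + (-5 - 4*⅗ - 4*⅗*(-11))*(-19*7) = -74 + (-5 - 12/5 + 132/5)*(-133) = -74 + 19*(-133) = -74 - 2527 = -2601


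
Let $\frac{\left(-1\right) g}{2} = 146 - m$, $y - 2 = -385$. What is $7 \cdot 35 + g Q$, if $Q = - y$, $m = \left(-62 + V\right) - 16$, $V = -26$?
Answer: $-191255$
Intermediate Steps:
$y = -383$ ($y = 2 - 385 = -383$)
$m = -104$ ($m = \left(-62 - 26\right) - 16 = -88 - 16 = -104$)
$Q = 383$ ($Q = \left(-1\right) \left(-383\right) = 383$)
$g = -500$ ($g = - 2 \left(146 - -104\right) = - 2 \left(146 + 104\right) = \left(-2\right) 250 = -500$)
$7 \cdot 35 + g Q = 7 \cdot 35 - 191500 = 245 - 191500 = -191255$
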